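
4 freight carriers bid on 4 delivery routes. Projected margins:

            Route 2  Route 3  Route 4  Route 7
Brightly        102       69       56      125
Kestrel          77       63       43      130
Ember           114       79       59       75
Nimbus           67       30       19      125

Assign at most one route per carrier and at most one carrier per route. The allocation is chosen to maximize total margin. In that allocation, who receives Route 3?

This is a one-to-one assignment (maximum-weight bipartite matching).
Optimal: Brightly→Route 4 ($56k), Kestrel→Route 3 ($63k), Ember→Route 2 ($114k), Nimbus→Route 7 ($125k) — total 56+63+114+125 = $358k.
Row-greedy (each carrier in turn takes its best remaining route) gives $300k, worse by 58.
No other one-to-one assignment exceeds $358k.
Kestrel's own top route is Route 7 ($130k), but forcing Kestrel→Route 7 and reassigning the rest optimally gives only $332k — worse by 26.

Kestrel receives Route 3.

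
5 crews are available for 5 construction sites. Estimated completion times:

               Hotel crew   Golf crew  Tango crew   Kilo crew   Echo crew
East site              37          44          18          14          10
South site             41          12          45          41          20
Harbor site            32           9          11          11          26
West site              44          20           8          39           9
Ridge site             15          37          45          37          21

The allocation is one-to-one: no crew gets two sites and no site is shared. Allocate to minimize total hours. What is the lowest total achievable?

This is the linear assignment problem.
Optimal: Hotel crew→Ridge site (15 hours), Golf crew→South site (12 hours), Tango crew→West site (8 hours), Kilo crew→Harbor site (11 hours), Echo crew→East site (10 hours) — total 15+12+8+11+10 = 56 hours.
Next-best assignment: Hotel crew→Ridge site, Golf crew→South site, Tango crew→Harbor site, Kilo crew→East site, Echo crew→West site = 61 hours.
Every other assignment is strictly worse.

Min total: 56 hours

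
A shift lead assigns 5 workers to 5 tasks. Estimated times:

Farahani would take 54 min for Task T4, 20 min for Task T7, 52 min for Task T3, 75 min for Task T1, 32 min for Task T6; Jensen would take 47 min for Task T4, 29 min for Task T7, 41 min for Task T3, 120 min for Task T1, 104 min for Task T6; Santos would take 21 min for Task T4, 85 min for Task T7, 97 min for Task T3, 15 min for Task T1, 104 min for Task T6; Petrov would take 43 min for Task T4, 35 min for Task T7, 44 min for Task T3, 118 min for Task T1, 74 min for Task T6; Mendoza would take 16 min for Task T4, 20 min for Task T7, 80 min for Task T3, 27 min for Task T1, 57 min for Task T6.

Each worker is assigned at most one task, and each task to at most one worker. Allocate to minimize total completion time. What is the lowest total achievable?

Min total: 136 min

Optimal: Farahani→Task T6 (32 min), Jensen→Task T7 (29 min), Santos→Task T1 (15 min), Petrov→Task T3 (44 min), Mendoza→Task T4 (16 min) — total 32+29+15+44+16 = 136 min.
Column-greedy (each task in turn goes to its cheapest remaining worker) gives 166 min, worse by 30.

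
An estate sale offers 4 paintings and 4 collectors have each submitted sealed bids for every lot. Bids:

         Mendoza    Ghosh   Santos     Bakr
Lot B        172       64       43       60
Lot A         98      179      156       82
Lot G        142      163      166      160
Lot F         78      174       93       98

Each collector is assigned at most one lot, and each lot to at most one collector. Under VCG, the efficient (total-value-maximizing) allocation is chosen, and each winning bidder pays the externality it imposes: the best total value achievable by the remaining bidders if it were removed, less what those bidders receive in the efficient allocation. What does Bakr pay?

Efficient allocation: Mendoza→Lot B ($172), Ghosh→Lot F ($174), Santos→Lot A ($156), Bakr→Lot G ($160); total welfare W = $662.
Bakr receives Lot G at value $160, so the others get W − 160 = $502.
Without Bakr: best allocation of the remaining 3 bidders over all 4 lots is Mendoza→Lot B ($172), Ghosh→Lot A ($179), Santos→Lot G ($166), total $517.
VCG payment = (others' best without Bakr) − (others' welfare with Bakr) = 517 − 502 = $15.

Bakr pays $15.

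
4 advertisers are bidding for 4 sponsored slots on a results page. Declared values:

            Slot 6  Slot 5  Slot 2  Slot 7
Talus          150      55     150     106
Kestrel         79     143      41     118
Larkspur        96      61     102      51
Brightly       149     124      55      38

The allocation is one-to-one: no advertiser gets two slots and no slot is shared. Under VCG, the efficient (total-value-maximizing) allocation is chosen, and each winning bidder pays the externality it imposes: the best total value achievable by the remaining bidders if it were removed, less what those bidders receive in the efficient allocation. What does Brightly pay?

Brightly pays $44.

Efficient allocation: Talus→Slot 7 ($106), Kestrel→Slot 5 ($143), Larkspur→Slot 2 ($102), Brightly→Slot 6 ($149); total welfare W = $500.
Brightly receives Slot 6 at value $149, so the others get W − 149 = $351.
Without Brightly: best allocation of the remaining 3 bidders over all 4 slots is Talus→Slot 6 ($150), Kestrel→Slot 5 ($143), Larkspur→Slot 2 ($102), total $395.
VCG payment = (others' best without Brightly) − (others' welfare with Brightly) = 395 − 351 = $44.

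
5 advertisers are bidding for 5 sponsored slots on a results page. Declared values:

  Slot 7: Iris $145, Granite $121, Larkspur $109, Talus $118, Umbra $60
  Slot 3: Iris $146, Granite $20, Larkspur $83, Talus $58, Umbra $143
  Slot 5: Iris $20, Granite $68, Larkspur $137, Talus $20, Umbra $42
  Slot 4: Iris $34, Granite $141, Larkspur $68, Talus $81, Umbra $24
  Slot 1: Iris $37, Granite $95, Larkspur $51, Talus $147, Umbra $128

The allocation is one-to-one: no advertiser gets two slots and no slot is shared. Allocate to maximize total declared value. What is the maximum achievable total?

This is the linear assignment problem.
Optimal: Iris→Slot 7 ($145), Granite→Slot 4 ($141), Larkspur→Slot 5 ($137), Talus→Slot 1 ($147), Umbra→Slot 3 ($143) — total 145+141+137+147+143 = $713.
Next-best assignment: Iris→Slot 3, Granite→Slot 4, Larkspur→Slot 5, Talus→Slot 7, Umbra→Slot 1 = $670.
Checked against all permutations: $713 is optimal.

Maximum total: $713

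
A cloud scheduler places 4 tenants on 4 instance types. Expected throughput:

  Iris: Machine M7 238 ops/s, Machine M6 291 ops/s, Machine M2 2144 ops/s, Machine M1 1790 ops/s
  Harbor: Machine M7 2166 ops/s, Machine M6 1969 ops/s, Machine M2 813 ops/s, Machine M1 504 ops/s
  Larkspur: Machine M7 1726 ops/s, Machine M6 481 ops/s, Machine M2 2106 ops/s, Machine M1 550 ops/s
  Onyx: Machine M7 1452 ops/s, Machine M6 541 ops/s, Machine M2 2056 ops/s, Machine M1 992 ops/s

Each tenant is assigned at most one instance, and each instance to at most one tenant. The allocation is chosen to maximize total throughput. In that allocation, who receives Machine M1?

Optimal: Iris→Machine M1 (1790 ops/s), Harbor→Machine M6 (1969 ops/s), Larkspur→Machine M7 (1726 ops/s), Onyx→Machine M2 (2056 ops/s) — total 1790+1969+1726+2056 = 7541 ops/s.
Column-greedy (each instance in turn goes to its best remaining tenant) gives 5401 ops/s, worse by 2140.
Iris's own top instance is Machine M2 (2144 ops/s), but forcing Iris→Machine M2 and reassigning the rest optimally gives only 6831 ops/s — worse by 710.

Iris receives Machine M1.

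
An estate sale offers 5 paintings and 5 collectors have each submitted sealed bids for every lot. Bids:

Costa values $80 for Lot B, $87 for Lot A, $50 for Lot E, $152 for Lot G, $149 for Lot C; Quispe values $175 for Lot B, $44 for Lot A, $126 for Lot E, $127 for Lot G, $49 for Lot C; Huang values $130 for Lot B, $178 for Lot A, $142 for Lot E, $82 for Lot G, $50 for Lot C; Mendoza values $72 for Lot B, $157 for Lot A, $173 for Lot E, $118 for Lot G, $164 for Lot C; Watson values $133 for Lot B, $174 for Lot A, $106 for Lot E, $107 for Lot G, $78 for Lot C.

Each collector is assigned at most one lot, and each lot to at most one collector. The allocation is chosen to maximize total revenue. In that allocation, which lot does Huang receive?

Huang receives Lot E.

Optimal: Costa→Lot G ($152), Quispe→Lot B ($175), Huang→Lot E ($142), Mendoza→Lot C ($164), Watson→Lot A ($174) — total 152+175+142+164+174 = $807.
Column-greedy (each lot in turn goes to its best remaining collector) gives $756, worse by 51.
Next-best assignment: Costa→Lot C, Quispe→Lot B, Huang→Lot A, Mendoza→Lot E, Watson→Lot G = $782.
Every other assignment is strictly worse.
Huang's own top lot is Lot A ($178), but forcing Huang→Lot A and reassigning the rest optimally gives only $782 — worse by 25.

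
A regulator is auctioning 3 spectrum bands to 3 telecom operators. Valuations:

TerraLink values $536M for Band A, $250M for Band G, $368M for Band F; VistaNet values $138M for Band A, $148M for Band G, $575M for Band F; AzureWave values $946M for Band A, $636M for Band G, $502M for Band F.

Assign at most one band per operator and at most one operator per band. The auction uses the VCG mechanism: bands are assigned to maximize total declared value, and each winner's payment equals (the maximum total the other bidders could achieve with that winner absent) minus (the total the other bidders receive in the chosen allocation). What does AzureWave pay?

Efficient allocation: TerraLink→Band G ($250M), VistaNet→Band F ($575M), AzureWave→Band A ($946M); total welfare W = $1771M.
AzureWave receives Band A at value $946M, so the others get W − 946 = $825M.
Without AzureWave: best allocation of the remaining 2 bidders over all 3 bands is TerraLink→Band A ($536M), VistaNet→Band F ($575M), total $1111M.
VCG payment = (others' best without AzureWave) − (others' welfare with AzureWave) = 1111 − 825 = $286M.

AzureWave pays $286M.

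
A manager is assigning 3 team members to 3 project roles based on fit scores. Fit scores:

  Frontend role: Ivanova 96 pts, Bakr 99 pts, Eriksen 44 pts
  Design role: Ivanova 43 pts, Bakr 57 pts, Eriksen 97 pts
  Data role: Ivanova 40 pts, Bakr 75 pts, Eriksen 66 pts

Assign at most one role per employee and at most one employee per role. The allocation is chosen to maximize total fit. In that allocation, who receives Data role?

Optimal: Ivanova→Frontend role (96 pts), Bakr→Data role (75 pts), Eriksen→Design role (97 pts) — total 96+75+97 = 268 pts.
Column-greedy (each role in turn goes to its best remaining employee) gives 236 pts, worse by 32.
Every other assignment is strictly worse.
Bakr's own top role is Frontend role (99 pts), but forcing Bakr→Frontend role and reassigning the rest optimally gives only 236 pts — worse by 32.

Bakr receives Data role.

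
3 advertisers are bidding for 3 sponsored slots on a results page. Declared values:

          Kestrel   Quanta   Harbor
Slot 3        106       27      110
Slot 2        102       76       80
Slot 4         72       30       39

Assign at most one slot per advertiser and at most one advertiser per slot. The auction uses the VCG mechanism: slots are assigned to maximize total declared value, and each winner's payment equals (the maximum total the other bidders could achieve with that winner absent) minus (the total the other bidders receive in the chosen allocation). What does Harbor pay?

Harbor pays $34.

Efficient allocation: Kestrel→Slot 4 ($72), Quanta→Slot 2 ($76), Harbor→Slot 3 ($110); total welfare W = $258.
Harbor receives Slot 3 at value $110, so the others get W − 110 = $148.
Without Harbor: best allocation of the remaining 2 bidders over all 3 slots is Kestrel→Slot 3 ($106), Quanta→Slot 2 ($76), total $182.
VCG payment = (others' best without Harbor) − (others' welfare with Harbor) = 182 − 148 = $34.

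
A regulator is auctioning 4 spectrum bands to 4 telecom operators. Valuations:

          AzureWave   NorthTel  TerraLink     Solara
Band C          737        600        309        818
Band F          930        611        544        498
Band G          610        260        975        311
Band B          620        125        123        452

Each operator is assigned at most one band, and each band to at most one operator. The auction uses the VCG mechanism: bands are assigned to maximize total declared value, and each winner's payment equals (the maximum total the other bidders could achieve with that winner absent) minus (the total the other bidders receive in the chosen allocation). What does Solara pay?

Solara pays $299M.

Efficient allocation: AzureWave→Band B ($620M), NorthTel→Band F ($611M), TerraLink→Band G ($975M), Solara→Band C ($818M); total welfare W = $3024M.
Solara receives Band C at value $818M, so the others get W − 818 = $2206M.
Without Solara: best allocation of the remaining 3 bidders over all 4 bands is AzureWave→Band F ($930M), NorthTel→Band C ($600M), TerraLink→Band G ($975M), total $2505M.
VCG payment = (others' best without Solara) − (others' welfare with Solara) = 2505 − 2206 = $299M.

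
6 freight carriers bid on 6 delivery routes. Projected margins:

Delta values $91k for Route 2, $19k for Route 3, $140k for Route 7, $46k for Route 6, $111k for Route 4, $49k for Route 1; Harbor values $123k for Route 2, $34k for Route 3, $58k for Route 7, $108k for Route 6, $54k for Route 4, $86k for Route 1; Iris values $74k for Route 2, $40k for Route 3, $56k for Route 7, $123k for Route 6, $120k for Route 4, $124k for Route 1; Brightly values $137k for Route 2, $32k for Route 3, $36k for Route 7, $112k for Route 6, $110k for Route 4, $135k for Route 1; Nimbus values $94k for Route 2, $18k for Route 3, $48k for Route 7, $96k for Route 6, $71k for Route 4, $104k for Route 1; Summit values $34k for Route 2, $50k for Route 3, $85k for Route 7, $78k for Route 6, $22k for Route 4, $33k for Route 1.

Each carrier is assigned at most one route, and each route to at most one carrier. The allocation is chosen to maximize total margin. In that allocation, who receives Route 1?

Brightly receives Route 1.

This is the linear assignment problem.
Optimal: Delta→Route 7 ($140k), Harbor→Route 2 ($123k), Iris→Route 4 ($120k), Brightly→Route 1 ($135k), Nimbus→Route 6 ($96k), Summit→Route 3 ($50k) — total 140+123+120+135+96+50 = $664k.
Max-entry greedy (repeatedly take the single best remaining cell) gives $630k, worse by 34.
No other one-to-one assignment exceeds $664k.
Brightly's own top route is Route 2 ($137k), but forcing Brightly→Route 2 and reassigning the rest optimally gives only $659k — worse by 5.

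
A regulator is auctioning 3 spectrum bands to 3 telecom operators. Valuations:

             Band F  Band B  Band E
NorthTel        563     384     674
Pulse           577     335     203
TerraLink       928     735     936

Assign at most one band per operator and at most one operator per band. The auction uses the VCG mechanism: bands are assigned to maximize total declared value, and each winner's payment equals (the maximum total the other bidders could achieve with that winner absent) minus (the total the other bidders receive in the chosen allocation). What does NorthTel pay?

Efficient allocation: NorthTel→Band E ($674M), Pulse→Band F ($577M), TerraLink→Band B ($735M); total welfare W = $1986M.
NorthTel receives Band E at value $674M, so the others get W − 674 = $1312M.
Without NorthTel: best allocation of the remaining 2 bidders over all 3 bands is Pulse→Band F ($577M), TerraLink→Band E ($936M), total $1513M.
VCG payment = (others' best without NorthTel) − (others' welfare with NorthTel) = 1513 − 1312 = $201M.

NorthTel pays $201M.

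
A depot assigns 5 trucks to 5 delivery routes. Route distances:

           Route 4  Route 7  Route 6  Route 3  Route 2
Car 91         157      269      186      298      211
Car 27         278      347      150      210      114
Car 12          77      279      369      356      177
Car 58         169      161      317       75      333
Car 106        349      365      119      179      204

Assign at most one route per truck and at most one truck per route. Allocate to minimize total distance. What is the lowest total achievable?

Min total: 654 km

Optimal: Car 91→Route 7 (269 km), Car 27→Route 2 (114 km), Car 12→Route 4 (77 km), Car 58→Route 3 (75 km), Car 106→Route 6 (119 km) — total 269+114+77+75+119 = 654 km.
Column-greedy (each route in turn goes to its cheapest remaining truck) gives 778 km, worse by 124.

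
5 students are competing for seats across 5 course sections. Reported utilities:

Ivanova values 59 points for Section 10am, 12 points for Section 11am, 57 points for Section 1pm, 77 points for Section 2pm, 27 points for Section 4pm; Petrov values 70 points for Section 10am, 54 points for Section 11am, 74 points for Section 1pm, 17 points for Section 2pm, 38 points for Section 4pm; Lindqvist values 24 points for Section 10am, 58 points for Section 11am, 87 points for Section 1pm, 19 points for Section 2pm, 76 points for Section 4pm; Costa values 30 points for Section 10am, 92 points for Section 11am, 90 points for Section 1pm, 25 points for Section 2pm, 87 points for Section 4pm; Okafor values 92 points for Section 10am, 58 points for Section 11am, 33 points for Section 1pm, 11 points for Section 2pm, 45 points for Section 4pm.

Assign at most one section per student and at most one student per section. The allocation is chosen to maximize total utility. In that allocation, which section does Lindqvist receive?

Lindqvist receives Section 4pm.

This is the linear assignment problem.
Optimal: Ivanova→Section 2pm (77 points), Petrov→Section 1pm (74 points), Lindqvist→Section 4pm (76 points), Costa→Section 11am (92 points), Okafor→Section 10am (92 points) — total 77+74+76+92+92 = 411 points.
Max-entry greedy (repeatedly take the single best remaining cell) gives 386 points, worse by 25.
Next-best assignment: Ivanova→Section 2pm, Petrov→Section 11am, Lindqvist→Section 1pm, Costa→Section 4pm, Okafor→Section 10am = 397 points.
Every other assignment is strictly worse.
Lindqvist's own top section is Section 1pm (87 points), but forcing Lindqvist→Section 1pm and reassigning the rest optimally gives only 397 points — worse by 14.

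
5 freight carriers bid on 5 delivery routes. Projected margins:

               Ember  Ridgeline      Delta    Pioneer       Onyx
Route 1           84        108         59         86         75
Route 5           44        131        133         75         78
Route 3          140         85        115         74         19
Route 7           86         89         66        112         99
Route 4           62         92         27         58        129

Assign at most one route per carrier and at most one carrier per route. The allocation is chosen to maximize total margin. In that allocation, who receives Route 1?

Ridgeline receives Route 1.

Optimal: Ember→Route 3 ($140k), Ridgeline→Route 1 ($108k), Delta→Route 5 ($133k), Pioneer→Route 7 ($112k), Onyx→Route 4 ($129k) — total 140+108+133+112+129 = $622k.
Ridgeline's own top route is Route 5 ($131k), but forcing Ridgeline→Route 5 and reassigning the rest optimally gives only $571k — worse by 51.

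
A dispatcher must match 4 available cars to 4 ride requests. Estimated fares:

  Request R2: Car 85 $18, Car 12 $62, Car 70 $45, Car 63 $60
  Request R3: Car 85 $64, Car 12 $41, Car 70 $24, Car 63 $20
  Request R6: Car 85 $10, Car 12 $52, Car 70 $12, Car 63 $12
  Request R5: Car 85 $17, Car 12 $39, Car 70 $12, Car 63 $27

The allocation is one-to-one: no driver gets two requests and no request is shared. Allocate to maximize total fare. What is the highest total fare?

This is a one-to-one assignment (maximum-weight bipartite matching).
Optimal: Car 85→Request R3 ($64), Car 12→Request R6 ($52), Car 70→Request R2 ($45), Car 63→Request R5 ($27) — total 64+52+45+27 = $188.
Max-entry greedy (repeatedly take the single best remaining cell) gives $165, worse by 23.

Max total: $188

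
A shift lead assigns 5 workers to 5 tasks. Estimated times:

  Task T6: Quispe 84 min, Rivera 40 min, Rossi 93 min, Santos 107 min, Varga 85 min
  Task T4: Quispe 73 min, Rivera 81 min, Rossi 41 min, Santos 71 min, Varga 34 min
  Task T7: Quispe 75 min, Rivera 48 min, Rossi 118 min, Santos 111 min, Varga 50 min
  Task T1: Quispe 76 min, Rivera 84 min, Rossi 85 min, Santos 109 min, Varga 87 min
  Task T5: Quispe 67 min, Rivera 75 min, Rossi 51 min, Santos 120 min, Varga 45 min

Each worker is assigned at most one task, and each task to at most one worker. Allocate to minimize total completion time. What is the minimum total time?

Optimal: Quispe→Task T1 (76 min), Rivera→Task T6 (40 min), Rossi→Task T5 (51 min), Santos→Task T4 (71 min), Varga→Task T7 (50 min) — total 76+40+51+71+50 = 288 min.
Column-greedy (each task in turn goes to its cheapest remaining worker) gives 354 min, worse by 66.
Next-best assignment: Quispe→Task T5, Rivera→Task T6, Rossi→Task T4, Santos→Task T1, Varga→Task T7 = 307 min.
Swapping Santos↔Rivera (Santos→Task T6 107 min, Rivera→Task T4 81 min) adds 77.

Min total: 288 min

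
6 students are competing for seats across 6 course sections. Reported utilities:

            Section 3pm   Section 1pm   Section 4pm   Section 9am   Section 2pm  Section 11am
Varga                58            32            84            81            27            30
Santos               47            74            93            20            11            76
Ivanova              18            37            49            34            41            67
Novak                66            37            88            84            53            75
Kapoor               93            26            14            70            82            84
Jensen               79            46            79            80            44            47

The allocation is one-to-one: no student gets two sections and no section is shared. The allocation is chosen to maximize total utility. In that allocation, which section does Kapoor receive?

Kapoor receives Section 2pm.

Optimal: Varga→Section 9am (81 points), Santos→Section 1pm (74 points), Ivanova→Section 11am (67 points), Novak→Section 4pm (88 points), Kapoor→Section 2pm (82 points), Jensen→Section 3pm (79 points) — total 81+74+67+88+82+79 = 471 points.
Max-entry greedy (repeatedly take the single best remaining cell) gives 410 points, worse by 61.
Next-best assignment: Varga→Section 4pm, Santos→Section 1pm, Ivanova→Section 11am, Novak→Section 9am, Kapoor→Section 2pm, Jensen→Section 3pm = 470 points.
No other one-to-one assignment exceeds 471 points.
Kapoor's own top section is Section 3pm (93 points), but forcing Kapoor→Section 3pm and reassigning the rest optimally gives only 451 points — worse by 20.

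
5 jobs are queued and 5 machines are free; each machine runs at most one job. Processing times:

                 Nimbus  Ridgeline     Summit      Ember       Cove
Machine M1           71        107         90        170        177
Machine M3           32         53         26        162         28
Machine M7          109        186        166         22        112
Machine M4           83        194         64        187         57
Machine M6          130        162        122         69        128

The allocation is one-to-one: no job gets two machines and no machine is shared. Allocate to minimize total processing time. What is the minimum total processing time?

Min total: 325 min

Optimal: Nimbus→Machine M1 (71 min), Ridgeline→Machine M3 (53 min), Summit→Machine M6 (122 min), Ember→Machine M7 (22 min), Cove→Machine M4 (57 min) — total 71+53+122+22+57 = 325 min.
Next-best assignment: Nimbus→Machine M1, Ridgeline→Machine M3, Summit→Machine M4, Ember→Machine M7, Cove→Machine M6 = 338 min.
Swapping Summit↔Ridgeline (Summit→Machine M3 26 min, Ridgeline→Machine M6 162 min) adds 13.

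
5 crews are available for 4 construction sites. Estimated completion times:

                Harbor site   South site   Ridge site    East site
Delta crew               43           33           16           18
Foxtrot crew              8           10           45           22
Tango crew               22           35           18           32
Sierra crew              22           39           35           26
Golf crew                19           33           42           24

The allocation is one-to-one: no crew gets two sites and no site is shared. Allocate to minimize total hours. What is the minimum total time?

Minimum total: 65 hours

This is a one-to-one assignment (minimum-cost bipartite matching).
Optimal: Golf crew→Harbor site (19 hours), Foxtrot crew→South site (10 hours), Tango crew→Ridge site (18 hours), Delta crew→East site (18 hours) — total 19+10+18+18 = 65 hours.
Min-entry greedy (repeatedly take the single cheapest remaining cell) gives 83 hours, worse by 18.
Next-best assignment: Sierra crew→Harbor site, Foxtrot crew→South site, Tango crew→Ridge site, Delta crew→East site = 68 hours.
Swapping Foxtrot crew↔Golf crew (Foxtrot crew→Harbor site 8 hours, Golf crew→South site 33 hours) adds 12.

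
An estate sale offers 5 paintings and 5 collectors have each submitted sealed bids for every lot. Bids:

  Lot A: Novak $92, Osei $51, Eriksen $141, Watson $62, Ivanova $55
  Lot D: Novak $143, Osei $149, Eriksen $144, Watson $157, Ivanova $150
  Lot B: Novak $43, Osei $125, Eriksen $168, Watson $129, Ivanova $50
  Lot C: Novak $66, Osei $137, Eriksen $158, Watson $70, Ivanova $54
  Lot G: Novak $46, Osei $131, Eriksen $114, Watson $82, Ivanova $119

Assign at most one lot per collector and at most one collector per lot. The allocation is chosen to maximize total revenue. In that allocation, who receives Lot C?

Osei receives Lot C.

Optimal: Novak→Lot A ($92), Osei→Lot C ($137), Eriksen→Lot B ($168), Watson→Lot D ($157), Ivanova→Lot G ($119) — total 92+137+168+157+119 = $673.
Column-greedy (each lot in turn goes to its best remaining collector) gives $608, worse by 65.
No other one-to-one assignment exceeds $673.
Osei's own top lot is Lot D ($149), but forcing Osei→Lot D and reassigning the rest optimally gives only $647 — worse by 26.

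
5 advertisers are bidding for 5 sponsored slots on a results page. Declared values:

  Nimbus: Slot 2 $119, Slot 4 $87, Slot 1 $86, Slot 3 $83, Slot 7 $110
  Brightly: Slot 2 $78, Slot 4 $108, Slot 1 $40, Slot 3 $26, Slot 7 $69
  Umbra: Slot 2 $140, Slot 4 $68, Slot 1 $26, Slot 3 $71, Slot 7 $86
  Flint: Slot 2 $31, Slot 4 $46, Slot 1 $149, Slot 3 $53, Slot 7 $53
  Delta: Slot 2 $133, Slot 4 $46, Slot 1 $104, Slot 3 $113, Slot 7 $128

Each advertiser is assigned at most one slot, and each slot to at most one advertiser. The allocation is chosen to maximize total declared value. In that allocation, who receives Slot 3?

Delta receives Slot 3.

Optimal: Nimbus→Slot 7 ($110), Brightly→Slot 4 ($108), Umbra→Slot 2 ($140), Flint→Slot 1 ($149), Delta→Slot 3 ($113) — total 110+108+140+149+113 = $620.
Max-entry greedy (repeatedly take the single best remaining cell) gives $608, worse by 12.
Swapping Umbra↔Brightly (Umbra→Slot 4 $68, Brightly→Slot 2 $78) loses 102.
Checked against all permutations: $620 is optimal.
Delta's own top slot is Slot 2 ($133), but forcing Delta→Slot 2 and reassigning the rest optimally gives only $571 — worse by 49.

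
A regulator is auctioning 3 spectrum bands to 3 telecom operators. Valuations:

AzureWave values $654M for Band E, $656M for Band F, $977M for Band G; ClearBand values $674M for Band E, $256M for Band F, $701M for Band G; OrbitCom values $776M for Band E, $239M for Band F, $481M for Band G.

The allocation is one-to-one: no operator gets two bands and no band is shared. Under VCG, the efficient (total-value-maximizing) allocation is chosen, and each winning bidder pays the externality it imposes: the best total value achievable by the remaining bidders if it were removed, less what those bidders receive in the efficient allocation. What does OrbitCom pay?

Efficient allocation: AzureWave→Band F ($656M), ClearBand→Band G ($701M), OrbitCom→Band E ($776M); total welfare W = $2133M.
OrbitCom receives Band E at value $776M, so the others get W − 776 = $1357M.
Without OrbitCom: best allocation of the remaining 2 bidders over all 3 bands is AzureWave→Band G ($977M), ClearBand→Band E ($674M), total $1651M.
VCG payment = (others' best without OrbitCom) − (others' welfare with OrbitCom) = 1651 − 1357 = $294M.

OrbitCom pays $294M.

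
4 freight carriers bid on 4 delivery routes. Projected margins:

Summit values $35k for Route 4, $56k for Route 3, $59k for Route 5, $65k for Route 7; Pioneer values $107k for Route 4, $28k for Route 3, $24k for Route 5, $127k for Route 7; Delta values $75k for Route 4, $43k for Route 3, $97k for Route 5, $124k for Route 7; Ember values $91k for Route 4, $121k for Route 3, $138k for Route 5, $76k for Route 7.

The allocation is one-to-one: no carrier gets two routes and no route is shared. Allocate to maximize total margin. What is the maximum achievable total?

Maximum total: $425k

Optimal: Summit→Route 3 ($56k), Pioneer→Route 4 ($107k), Delta→Route 7 ($124k), Ember→Route 5 ($138k) — total 56+107+124+138 = $425k.
Max-entry greedy (repeatedly take the single best remaining cell) gives $396k, worse by 29.
Swapping Delta↔Pioneer (Delta→Route 4 $75k, Pioneer→Route 7 $127k) loses 29.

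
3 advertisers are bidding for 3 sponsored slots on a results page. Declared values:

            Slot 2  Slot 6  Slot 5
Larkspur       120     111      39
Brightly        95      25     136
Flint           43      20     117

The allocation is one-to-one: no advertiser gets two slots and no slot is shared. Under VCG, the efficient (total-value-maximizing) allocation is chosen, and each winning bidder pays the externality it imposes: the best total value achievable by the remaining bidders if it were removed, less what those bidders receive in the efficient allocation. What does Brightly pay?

Brightly pays $9.

Efficient allocation: Larkspur→Slot 6 ($111), Brightly→Slot 2 ($95), Flint→Slot 5 ($117); total welfare W = $323.
Brightly receives Slot 2 at value $95, so the others get W − 95 = $228.
Without Brightly: best allocation of the remaining 2 bidders over all 3 slots is Larkspur→Slot 2 ($120), Flint→Slot 5 ($117), total $237.
VCG payment = (others' best without Brightly) − (others' welfare with Brightly) = 237 − 228 = $9.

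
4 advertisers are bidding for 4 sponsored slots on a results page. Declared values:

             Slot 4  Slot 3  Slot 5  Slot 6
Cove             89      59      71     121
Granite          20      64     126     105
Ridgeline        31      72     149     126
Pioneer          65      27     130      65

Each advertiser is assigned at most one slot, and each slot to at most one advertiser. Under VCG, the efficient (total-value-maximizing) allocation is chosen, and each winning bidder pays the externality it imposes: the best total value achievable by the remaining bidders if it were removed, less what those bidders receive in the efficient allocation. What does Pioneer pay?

Pioneer pays $64.

Efficient allocation: Cove→Slot 4 ($89), Granite→Slot 3 ($64), Ridgeline→Slot 6 ($126), Pioneer→Slot 5 ($130); total welfare W = $409.
Pioneer receives Slot 5 at value $130, so the others get W − 130 = $279.
Without Pioneer: best allocation of the remaining 3 bidders over all 4 slots is Cove→Slot 4 ($89), Granite→Slot 6 ($105), Ridgeline→Slot 5 ($149), total $343.
VCG payment = (others' best without Pioneer) − (others' welfare with Pioneer) = 343 − 279 = $64.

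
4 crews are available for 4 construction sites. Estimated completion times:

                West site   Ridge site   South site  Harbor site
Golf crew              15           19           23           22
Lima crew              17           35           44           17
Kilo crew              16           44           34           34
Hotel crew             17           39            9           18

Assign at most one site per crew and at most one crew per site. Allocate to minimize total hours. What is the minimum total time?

Optimal: Golf crew→Ridge site (19 hours), Lima crew→Harbor site (17 hours), Kilo crew→West site (16 hours), Hotel crew→South site (9 hours) — total 19+17+16+9 = 61 hours.
Min-entry greedy (repeatedly take the single cheapest remaining cell) gives 85 hours, worse by 24.
Next-best assignment: Golf crew→Ridge site, Lima crew→West site, Kilo crew→Harbor site, Hotel crew→South site = 79 hours.
No other one-to-one assignment undercuts 61 hours.

Minimum total: 61 hours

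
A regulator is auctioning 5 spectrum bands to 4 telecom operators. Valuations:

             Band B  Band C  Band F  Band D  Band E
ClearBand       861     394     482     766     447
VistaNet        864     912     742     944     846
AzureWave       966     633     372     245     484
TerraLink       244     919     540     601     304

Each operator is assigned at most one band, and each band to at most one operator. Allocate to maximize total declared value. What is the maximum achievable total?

Optimal: ClearBand→Band D ($766M), VistaNet→Band E ($846M), AzureWave→Band B ($966M), TerraLink→Band C ($919M) — total 766+846+966+919 = $3497M.

Maximum total: $3497M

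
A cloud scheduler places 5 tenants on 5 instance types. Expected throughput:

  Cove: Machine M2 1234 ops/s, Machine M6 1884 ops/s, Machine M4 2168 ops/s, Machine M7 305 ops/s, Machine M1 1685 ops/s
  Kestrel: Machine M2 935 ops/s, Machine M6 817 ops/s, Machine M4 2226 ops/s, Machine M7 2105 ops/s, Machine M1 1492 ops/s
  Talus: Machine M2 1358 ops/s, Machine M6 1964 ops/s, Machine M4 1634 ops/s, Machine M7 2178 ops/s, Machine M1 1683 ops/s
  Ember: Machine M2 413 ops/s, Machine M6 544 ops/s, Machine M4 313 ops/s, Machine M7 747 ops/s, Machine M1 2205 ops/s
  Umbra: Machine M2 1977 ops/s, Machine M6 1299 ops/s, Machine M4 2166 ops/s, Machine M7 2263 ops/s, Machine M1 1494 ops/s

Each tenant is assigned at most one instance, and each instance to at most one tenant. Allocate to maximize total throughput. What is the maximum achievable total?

Maximum total: 10470 ops/s

Optimal: Cove→Machine M6 (1884 ops/s), Kestrel→Machine M4 (2226 ops/s), Talus→Machine M7 (2178 ops/s), Ember→Machine M1 (2205 ops/s), Umbra→Machine M2 (1977 ops/s) — total 1884+2226+2178+2205+1977 = 10470 ops/s.
Row-greedy (each tenant in turn takes its best remaining instance) gives 10419 ops/s, worse by 51.
Next-best assignment: Cove→Machine M4, Kestrel→Machine M7, Talus→Machine M6, Ember→Machine M1, Umbra→Machine M2 = 10419 ops/s.
No other one-to-one assignment exceeds 10470 ops/s.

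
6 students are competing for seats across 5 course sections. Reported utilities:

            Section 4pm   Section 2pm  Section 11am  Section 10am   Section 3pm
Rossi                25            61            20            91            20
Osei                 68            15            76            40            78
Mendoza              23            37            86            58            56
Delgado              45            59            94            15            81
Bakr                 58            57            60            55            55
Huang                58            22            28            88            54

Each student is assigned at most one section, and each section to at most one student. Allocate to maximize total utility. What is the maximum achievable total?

Max total: 384 points

Optimal: Osei→Section 4pm (68 points), Rossi→Section 2pm (61 points), Mendoza→Section 11am (86 points), Huang→Section 10am (88 points), Delgado→Section 3pm (81 points) — total 68+61+86+88+81 = 384 points.
Row-greedy (each student in turn takes its best remaining section) gives 372 points, worse by 12.
Swapping Delgado↔Huang (Delgado→Section 10am 15 points, Huang→Section 3pm 54 points) loses 100.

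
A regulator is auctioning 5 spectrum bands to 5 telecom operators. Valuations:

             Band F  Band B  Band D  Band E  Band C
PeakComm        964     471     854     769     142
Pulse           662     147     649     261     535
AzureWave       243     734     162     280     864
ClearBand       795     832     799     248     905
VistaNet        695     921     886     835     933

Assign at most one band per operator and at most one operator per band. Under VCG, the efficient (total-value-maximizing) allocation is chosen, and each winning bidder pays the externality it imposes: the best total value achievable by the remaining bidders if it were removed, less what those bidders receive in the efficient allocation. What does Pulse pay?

Pulse pays $53M.

Efficient allocation: PeakComm→Band F ($964M), Pulse→Band D ($649M), AzureWave→Band C ($864M), ClearBand→Band B ($832M), VistaNet→Band E ($835M); total welfare W = $4144M.
Pulse receives Band D at value $649M, so the others get W − 649 = $3495M.
Without Pulse: best allocation of the remaining 4 bidders over all 5 bands is PeakComm→Band F ($964M), AzureWave→Band C ($864M), ClearBand→Band D ($799M), VistaNet→Band B ($921M), total $3548M.
VCG payment = (others' best without Pulse) − (others' welfare with Pulse) = 3548 − 3495 = $53M.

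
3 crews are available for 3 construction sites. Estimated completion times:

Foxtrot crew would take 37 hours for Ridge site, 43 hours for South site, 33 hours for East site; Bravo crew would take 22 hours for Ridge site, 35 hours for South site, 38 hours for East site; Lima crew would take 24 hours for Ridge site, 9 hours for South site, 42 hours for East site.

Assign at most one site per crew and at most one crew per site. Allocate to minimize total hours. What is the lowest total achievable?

Min total: 64 hours

Optimal: Foxtrot crew→East site (33 hours), Bravo crew→Ridge site (22 hours), Lima crew→South site (9 hours) — total 33+22+9 = 64 hours.
Next-best assignment: Foxtrot crew→Ridge site, Bravo crew→East site, Lima crew→South site = 84 hours.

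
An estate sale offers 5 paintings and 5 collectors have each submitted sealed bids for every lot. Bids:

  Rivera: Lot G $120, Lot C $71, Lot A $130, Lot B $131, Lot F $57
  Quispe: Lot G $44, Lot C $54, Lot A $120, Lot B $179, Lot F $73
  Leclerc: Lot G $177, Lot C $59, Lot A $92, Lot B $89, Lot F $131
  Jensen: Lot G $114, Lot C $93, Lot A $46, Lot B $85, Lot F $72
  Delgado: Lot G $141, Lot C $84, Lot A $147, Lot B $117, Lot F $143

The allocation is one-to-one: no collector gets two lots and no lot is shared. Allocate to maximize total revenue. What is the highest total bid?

Optimal: Rivera→Lot A ($130), Quispe→Lot B ($179), Leclerc→Lot G ($177), Jensen→Lot C ($93), Delgado→Lot F ($143) — total 130+179+177+93+143 = $722.
Column-greedy (each lot in turn goes to its best remaining collector) gives $653, worse by 69.
Swapping Quispe↔Delgado (Quispe→Lot F $73, Delgado→Lot B $117) loses 132.
No other one-to-one assignment exceeds $722.

Max total: $722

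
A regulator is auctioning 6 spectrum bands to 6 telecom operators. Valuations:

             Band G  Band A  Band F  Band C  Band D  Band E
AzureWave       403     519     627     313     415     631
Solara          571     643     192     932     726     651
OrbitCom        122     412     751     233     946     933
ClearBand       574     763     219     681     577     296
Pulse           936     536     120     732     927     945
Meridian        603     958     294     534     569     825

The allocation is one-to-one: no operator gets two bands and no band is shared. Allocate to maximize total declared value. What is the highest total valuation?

Treat this as an assignment problem: match each operator to one band.
Optimal: AzureWave→Band F ($627M), Solara→Band C ($932M), OrbitCom→Band D ($946M), ClearBand→Band A ($763M), Pulse→Band G ($936M), Meridian→Band E ($825M) — total 627+932+946+763+936+825 = $5029M.
Row-greedy (each operator in turn takes its best remaining band) gives $4502M, worse by 527.
Swapping Solara↔Pulse (Solara→Band G $571M, Pulse→Band C $732M) loses 565.

Max total: $5029M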